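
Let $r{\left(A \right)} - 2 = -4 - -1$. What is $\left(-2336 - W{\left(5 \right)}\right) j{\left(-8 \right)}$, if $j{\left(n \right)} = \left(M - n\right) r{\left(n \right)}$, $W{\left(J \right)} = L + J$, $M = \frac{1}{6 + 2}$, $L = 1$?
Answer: $\frac{76115}{4} \approx 19029.0$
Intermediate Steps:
$M = \frac{1}{8} \approx 0.125$
$W{\left(J \right)} = 1 + J$
$r{\left(A \right)} = -1$ ($r{\left(A \right)} = 2 - 3 = -1$)
$j{\left(n \right)} = - \frac{1}{8} + n$ ($j{\left(n \right)} = \left(\frac{1}{8} - n\right) \left(-1\right) = - \frac{1}{8} + n$)
$\left(-2336 - W{\left(5 \right)}\right) j{\left(-8 \right)} = \left(-2336 - \left(1 + 5\right)\right) \left(- \frac{1}{8} - 8\right) = \left(-2336 - 6\right) \left(- \frac{65}{8}\right) = \left(-2342\right) \left(- \frac{65}{8}\right) = \frac{76115}{4}$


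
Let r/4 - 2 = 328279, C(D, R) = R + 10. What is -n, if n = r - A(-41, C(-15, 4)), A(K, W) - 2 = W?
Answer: -1313108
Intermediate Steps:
C(D, R) = 10 + R
A(K, W) = 2 + W
r = 1313124 (r = 8 + 4*328279 = 8 + 1313116 = 1313124)
n = 1313108 (n = 1313124 - (2 + (10 + 4)) = 1313124 - (2 + 14) = 1313124 - 1*16 = 1313124 - 16 = 1313108)
-n = -1*1313108 = -1313108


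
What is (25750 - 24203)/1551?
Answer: 1547/1551 ≈ 0.99742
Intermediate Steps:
(25750 - 24203)/1551 = 1547*(1/1551) = 1547/1551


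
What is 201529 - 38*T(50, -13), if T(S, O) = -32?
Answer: 202745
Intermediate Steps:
201529 - 38*T(50, -13) = 201529 - 38*(-32) = 201529 + 1216 = 202745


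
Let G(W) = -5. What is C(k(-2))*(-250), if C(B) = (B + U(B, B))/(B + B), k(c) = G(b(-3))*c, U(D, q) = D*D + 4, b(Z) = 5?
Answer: -1425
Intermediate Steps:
U(D, q) = 4 + D² (U(D, q) = D² + 4 = 4 + D²)
k(c) = -5*c
C(B) = (4 + B + B²)/(2*B) (C(B) = (B + (4 + B²))/(B + B) = (4 + B + B²)/((2*B)) = (4 + B + B²)*(1/(2*B)) = (4 + B + B²)/(2*B))
C(k(-2))*(-250) = ((4 - 5*(-2) + (-5*(-2))²)/(2*((-5*(-2)))))*(-250) = ((½)*(4 + 10 + 10²)/10)*(-250) = ((½)*(⅒)*(4 + 10 + 100))*(-250) = ((½)*(⅒)*114)*(-250) = (57/10)*(-250) = -1425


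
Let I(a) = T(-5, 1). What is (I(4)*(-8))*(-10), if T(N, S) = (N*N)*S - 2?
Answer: 1840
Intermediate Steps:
T(N, S) = -2 + S*N² (T(N, S) = N²*S - 2 = S*N² - 2 = -2 + S*N²)
I(a) = 23 (I(a) = -2 + 1*(-5)² = -2 + 1*25 = -2 + 25 = 23)
(I(4)*(-8))*(-10) = (23*(-8))*(-10) = -184*(-10) = 1840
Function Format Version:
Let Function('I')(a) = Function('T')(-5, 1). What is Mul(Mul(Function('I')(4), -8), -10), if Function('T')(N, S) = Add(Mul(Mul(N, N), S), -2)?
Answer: 1840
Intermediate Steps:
Function('T')(N, S) = Add(-2, Mul(S, Pow(N, 2))) (Function('T')(N, S) = Add(Mul(Pow(N, 2), S), -2) = Add(Mul(S, Pow(N, 2)), -2) = Add(-2, Mul(S, Pow(N, 2))))
Function('I')(a) = 23 (Function('I')(a) = Add(-2, Mul(1, Pow(-5, 2))) = Add(-2, Mul(1, 25)) = Add(-2, 25) = 23)
Mul(Mul(Function('I')(4), -8), -10) = Mul(Mul(23, -8), -10) = Mul(-184, -10) = 1840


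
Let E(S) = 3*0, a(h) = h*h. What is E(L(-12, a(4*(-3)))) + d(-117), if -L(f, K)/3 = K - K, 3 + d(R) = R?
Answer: -120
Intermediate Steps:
d(R) = -3 + R
a(h) = h**2
L(f, K) = 0 (L(f, K) = -3*(K - K) = -3*0 = 0)
E(S) = 0
E(L(-12, a(4*(-3)))) + d(-117) = 0 + (-3 - 117) = 0 - 120 = -120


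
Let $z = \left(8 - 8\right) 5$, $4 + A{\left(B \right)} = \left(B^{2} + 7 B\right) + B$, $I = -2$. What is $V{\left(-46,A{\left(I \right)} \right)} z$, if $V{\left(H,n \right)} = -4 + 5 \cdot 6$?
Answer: $0$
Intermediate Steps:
$A{\left(B \right)} = -4 + B^{2} + 8 B$ ($A{\left(B \right)} = -4 + \left(\left(B^{2} + 7 B\right) + B\right) = -4 + \left(B^{2} + 8 B\right) = -4 + B^{2} + 8 B$)
$V{\left(H,n \right)} = 26$ ($V{\left(H,n \right)} = -4 + 30 = 26$)
$z = 0$ ($z = 0 \cdot 5 = 0$)
$V{\left(-46,A{\left(I \right)} \right)} z = 26 \cdot 0 = 0$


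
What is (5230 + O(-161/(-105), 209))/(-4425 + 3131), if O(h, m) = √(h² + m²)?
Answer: -2615/647 - √9828754/19410 ≈ -4.2032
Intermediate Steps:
(5230 + O(-161/(-105), 209))/(-4425 + 3131) = (5230 + √((-161/(-105))² + 209²))/(-4425 + 3131) = (5230 + √((-161*(-1/105))² + 43681))/(-1294) = (5230 + √((23/15)² + 43681))*(-1/1294) = (5230 + √(529/225 + 43681))*(-1/1294) = (5230 + √(9828754/225))*(-1/1294) = (5230 + √9828754/15)*(-1/1294) = -2615/647 - √9828754/19410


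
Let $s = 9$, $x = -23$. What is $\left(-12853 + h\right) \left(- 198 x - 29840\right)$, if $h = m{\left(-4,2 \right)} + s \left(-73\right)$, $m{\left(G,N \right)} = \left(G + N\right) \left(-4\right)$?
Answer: $341411572$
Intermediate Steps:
$m{\left(G,N \right)} = - 4 G - 4 N$
$h = -649$ ($h = \left(\left(-4\right) \left(-4\right) - 8\right) + 9 \left(-73\right) = \left(16 - 8\right) - 657 = 8 - 657 = -649$)
$\left(-12853 + h\right) \left(- 198 x - 29840\right) = \left(-12853 - 649\right) \left(\left(-198\right) \left(-23\right) - 29840\right) = - 13502 \left(4554 - 29840\right) = \left(-13502\right) \left(-25286\right) = 341411572$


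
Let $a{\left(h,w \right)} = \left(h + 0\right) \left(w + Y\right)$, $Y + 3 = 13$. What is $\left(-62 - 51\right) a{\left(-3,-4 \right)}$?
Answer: $2034$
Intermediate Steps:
$Y = 10$ ($Y = -3 + 13 = 10$)
$a{\left(h,w \right)} = h \left(10 + w\right)$ ($a{\left(h,w \right)} = \left(h + 0\right) \left(w + 10\right) = h \left(10 + w\right)$)
$\left(-62 - 51\right) a{\left(-3,-4 \right)} = \left(-62 - 51\right) \left(- 3 \left(10 - 4\right)\right) = - 113 \left(\left(-3\right) 6\right) = \left(-113\right) \left(-18\right) = 2034$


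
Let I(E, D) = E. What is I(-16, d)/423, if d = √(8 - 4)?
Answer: -16/423 ≈ -0.037825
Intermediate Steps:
d = 2 (d = √4 = 2)
I(-16, d)/423 = -16/423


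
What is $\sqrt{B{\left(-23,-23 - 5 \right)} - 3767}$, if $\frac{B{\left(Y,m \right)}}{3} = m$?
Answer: $i \sqrt{3851} \approx 62.056 i$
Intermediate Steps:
$B{\left(Y,m \right)} = 3 m$
$\sqrt{B{\left(-23,-23 - 5 \right)} - 3767} = \sqrt{3 \left(-23 - 5\right) - 3767} = \sqrt{3 \left(-28\right) - 3767} = \sqrt{-84 - 3767} = \sqrt{-3851} = i \sqrt{3851}$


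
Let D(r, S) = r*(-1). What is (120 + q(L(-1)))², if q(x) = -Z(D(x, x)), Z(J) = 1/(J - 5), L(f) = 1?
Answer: 519841/36 ≈ 14440.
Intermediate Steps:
D(r, S) = -r
Z(J) = 1/(-5 + J)
q(x) = -1/(-5 - x)
(120 + q(L(-1)))² = (120 + 1/(5 + 1))² = (120 + 1/6)² = (120 + ⅙)² = (721/6)² = 519841/36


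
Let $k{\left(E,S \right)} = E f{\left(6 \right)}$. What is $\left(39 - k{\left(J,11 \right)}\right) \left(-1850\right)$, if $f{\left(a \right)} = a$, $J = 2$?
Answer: $-49950$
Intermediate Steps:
$k{\left(E,S \right)} = 6 E$ ($k{\left(E,S \right)} = E 6 = 6 E$)
$\left(39 - k{\left(J,11 \right)}\right) \left(-1850\right) = \left(39 - 6 \cdot 2\right) \left(-1850\right) = \left(39 - 12\right) \left(-1850\right) = 27 \left(-1850\right) = -49950$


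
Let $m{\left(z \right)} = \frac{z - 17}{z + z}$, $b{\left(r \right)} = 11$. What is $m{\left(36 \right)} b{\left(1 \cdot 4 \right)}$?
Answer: $\frac{209}{72} \approx 2.9028$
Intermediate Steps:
$m{\left(z \right)} = \frac{-17 + z}{2 z}$
$m{\left(36 \right)} b{\left(1 \cdot 4 \right)} = \frac{-17 + 36}{2 \cdot 36} \cdot 11 = \frac{1}{2} \cdot \frac{1}{36} \cdot 19 \cdot 11 = \frac{19}{72} \cdot 11 = \frac{209}{72}$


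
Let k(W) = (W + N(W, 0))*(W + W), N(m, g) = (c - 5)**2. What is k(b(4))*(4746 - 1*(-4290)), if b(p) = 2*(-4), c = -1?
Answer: -4048128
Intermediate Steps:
b(p) = -8
N(m, g) = 36 (N(m, g) = (-1 - 5)**2 = (-6)**2 = 36)
k(W) = 2*W*(36 + W) (k(W) = (W + 36)*(W + W) = (36 + W)*(2*W) = 2*W*(36 + W))
k(b(4))*(4746 - 1*(-4290)) = (2*(-8)*(36 - 8))*(4746 - 1*(-4290)) = (2*(-8)*28)*(4746 + 4290) = -448*9036 = -4048128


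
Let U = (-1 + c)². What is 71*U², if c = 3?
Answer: 1136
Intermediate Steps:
U = 4 (U = (-1 + 3)² = 2² = 4)
71*U² = 71*4² = 71*16 = 1136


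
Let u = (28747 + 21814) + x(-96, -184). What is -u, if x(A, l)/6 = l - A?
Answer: -50033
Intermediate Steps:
x(A, l) = -6*A + 6*l (x(A, l) = 6*(l - A) = -6*A + 6*l)
u = 50033 (u = (28747 + 21814) + (-6*(-96) + 6*(-184)) = 50561 + (576 - 1104) = 50561 - 528 = 50033)
-u = -1*50033 = -50033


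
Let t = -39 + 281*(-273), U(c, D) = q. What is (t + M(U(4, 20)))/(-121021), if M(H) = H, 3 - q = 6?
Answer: 76755/121021 ≈ 0.63423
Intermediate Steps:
q = -3 (q = 3 - 1*6 = 3 - 6 = -3)
U(c, D) = -3
t = -76752 (t = -39 - 76713 = -76752)
(t + M(U(4, 20)))/(-121021) = (-76752 - 3)/(-121021) = -76755*(-1/121021) = 76755/121021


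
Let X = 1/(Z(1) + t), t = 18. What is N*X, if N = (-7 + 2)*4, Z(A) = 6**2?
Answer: -10/27 ≈ -0.37037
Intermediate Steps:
Z(A) = 36
N = -20 (N = -5*4 = -20)
X = 1/54 (X = 1/(36 + 18) = 1/54 ≈ 0.018519)
N*X = -20*1/54 = -10/27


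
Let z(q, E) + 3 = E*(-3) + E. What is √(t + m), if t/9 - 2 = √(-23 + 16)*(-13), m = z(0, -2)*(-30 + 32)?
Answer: √(20 - 117*I*√7) ≈ 12.849 - 12.046*I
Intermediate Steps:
z(q, E) = -3 - 2*E (z(q, E) = -3 + (E*(-3) + E) = -3 + (-3*E + E) = -3 - 2*E)
m = 2 (m = (-3 - 2*(-2))*(-30 + 32) = (-3 + 4)*2 = 1*2 = 2)
t = 18 - 117*I*√7 (t = 18 + 9*(√(-23 + 16)*(-13)) = 18 + 9*(√(-7)*(-13)) = 18 + 9*((I*√7)*(-13)) = 18 + 9*(-13*I*√7) = 18 - 117*I*√7 ≈ 18.0 - 309.55*I)
√(t + m) = √((18 - 117*I*√7) + 2) = √(20 - 117*I*√7)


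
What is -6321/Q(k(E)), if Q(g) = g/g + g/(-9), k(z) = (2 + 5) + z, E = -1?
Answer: -18963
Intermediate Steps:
k(z) = 7 + z
Q(g) = 1 - g/9 (Q(g) = 1 + g*(-⅑) = 1 - g/9)
-6321/Q(k(E)) = -6321/(1 - (7 - 1)/9) = -6321/(1 - ⅑*6) = -6321/(1 - ⅔) = -6321/⅓ = -6321*3 = -18963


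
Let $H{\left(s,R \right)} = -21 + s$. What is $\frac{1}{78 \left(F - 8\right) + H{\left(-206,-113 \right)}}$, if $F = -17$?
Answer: $- \frac{1}{2177} \approx -0.00045935$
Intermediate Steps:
$\frac{1}{78 \left(F - 8\right) + H{\left(-206,-113 \right)}} = \frac{1}{78 \left(-17 - 8\right) - 227} = \frac{1}{78 \left(-25\right) - 227} = \frac{1}{-1950 - 227} = \frac{1}{-2177} = - \frac{1}{2177}$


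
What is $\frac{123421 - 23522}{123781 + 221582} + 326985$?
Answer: $\frac{112928620454}{345363} \approx 3.2699 \cdot 10^{5}$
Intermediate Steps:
$\frac{123421 - 23522}{123781 + 221582} + 326985 = \frac{99899}{345363} + 326985 = \frac{112928620454}{345363}$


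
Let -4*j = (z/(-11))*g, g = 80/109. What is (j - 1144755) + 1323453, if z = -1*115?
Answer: 214256602/1199 ≈ 1.7870e+5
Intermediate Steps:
g = 80/109 (g = 80*(1/109) = 80/109 ≈ 0.73394)
z = -115
j = -2300/1199 (j = --115/(-11)*80/(4*109) = -(-1/11*(-115))*80/(4*109) = -115*80/(44*109) = -¼*9200/1199 = -2300/1199 ≈ -1.9183)
(j - 1144755) + 1323453 = (-2300/1199 - 1144755) + 1323453 = -1372563545/1199 + 1323453 = 214256602/1199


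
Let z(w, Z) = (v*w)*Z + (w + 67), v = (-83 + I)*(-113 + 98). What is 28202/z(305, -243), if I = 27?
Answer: -14101/31128114 ≈ -0.00045300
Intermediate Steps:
v = 840 (v = (-83 + 27)*(-113 + 98) = -56*(-15) = 840)
z(w, Z) = 67 + w + 840*Z*w (z(w, Z) = (840*w)*Z + (w + 67) = 840*Z*w + (67 + w) = 67 + w + 840*Z*w)
28202/z(305, -243) = 28202/(67 + 305 + 840*(-243)*305) = 28202/(67 + 305 - 62256600) = 28202/(-62256228) = 28202*(-1/62256228) = -14101/31128114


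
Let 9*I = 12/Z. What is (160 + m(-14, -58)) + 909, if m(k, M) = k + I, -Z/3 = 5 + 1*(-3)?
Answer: 9493/9 ≈ 1054.8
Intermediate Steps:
Z = -6 (Z = -3*(5 + 1*(-3)) = -3*(5 - 3) = -3*2 = -6)
I = -2/9 (I = (12/(-6))/9 = (12*(-⅙))/9 = (⅑)*(-2) = -2/9 ≈ -0.22222)
m(k, M) = -2/9 + k (m(k, M) = k - 2/9 = -2/9 + k)
(160 + m(-14, -58)) + 909 = (160 + (-2/9 - 14)) + 909 = (160 - 128/9) + 909 = 1312/9 + 909 = 9493/9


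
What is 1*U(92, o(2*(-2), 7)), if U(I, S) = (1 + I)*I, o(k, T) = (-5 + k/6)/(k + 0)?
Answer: 8556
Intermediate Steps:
o(k, T) = (-5 + k/6)/k (o(k, T) = (-5 + k*(⅙))/k = (-5 + k/6)/k)
U(I, S) = I*(1 + I)
1*U(92, o(2*(-2), 7)) = 1*(92*(1 + 92)) = 1*(92*93) = 1*8556 = 8556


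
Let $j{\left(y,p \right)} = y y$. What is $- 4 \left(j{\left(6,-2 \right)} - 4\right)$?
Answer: $-128$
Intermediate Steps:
$j{\left(y,p \right)} = y^{2}$
$- 4 \left(j{\left(6,-2 \right)} - 4\right) = - 4 \left(6^{2} - 4\right) = - 4 \left(36 - 4\right) = \left(-4\right) 32 = -128$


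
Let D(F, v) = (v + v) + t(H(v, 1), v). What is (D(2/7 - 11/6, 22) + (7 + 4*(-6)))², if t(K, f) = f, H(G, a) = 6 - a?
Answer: 2401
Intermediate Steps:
D(F, v) = 3*v (D(F, v) = (v + v) + v = 2*v + v = 3*v)
(D(2/7 - 11/6, 22) + (7 + 4*(-6)))² = (3*22 + (7 + 4*(-6)))² = (66 + (7 - 24))² = (66 - 17)² = 49² = 2401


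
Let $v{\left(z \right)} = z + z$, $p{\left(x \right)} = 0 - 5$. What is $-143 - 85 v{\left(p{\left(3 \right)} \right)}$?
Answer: $707$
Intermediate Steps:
$p{\left(x \right)} = -5$
$v{\left(z \right)} = 2 z$
$-143 - 85 v{\left(p{\left(3 \right)} \right)} = -143 - 85 \cdot 2 \left(-5\right) = -143 - -850 = -143 + 850 = 707$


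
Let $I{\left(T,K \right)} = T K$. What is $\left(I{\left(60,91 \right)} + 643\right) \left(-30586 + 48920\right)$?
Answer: $111892402$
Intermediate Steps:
$I{\left(T,K \right)} = K T$
$\left(I{\left(60,91 \right)} + 643\right) \left(-30586 + 48920\right) = \left(91 \cdot 60 + 643\right) \left(-30586 + 48920\right) = \left(5460 + 643\right) 18334 = 6103 \cdot 18334 = 111892402$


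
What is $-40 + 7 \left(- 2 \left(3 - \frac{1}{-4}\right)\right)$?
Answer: $- \frac{171}{2} \approx -85.5$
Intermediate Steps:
$-40 + 7 \left(- 2 \left(3 - \frac{1}{-4}\right)\right) = -40 + 7 \left(- 2 \left(3 - - \frac{1}{4}\right)\right) = -40 + 7 \left(- 2 \left(3 + \frac{1}{4}\right)\right) = -40 + 7 \left(\left(-2\right) \frac{13}{4}\right) = -40 + 7 \left(- \frac{13}{2}\right) = -40 - \frac{91}{2} = - \frac{171}{2}$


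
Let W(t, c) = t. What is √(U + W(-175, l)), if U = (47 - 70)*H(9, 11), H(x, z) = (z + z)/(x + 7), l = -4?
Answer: I*√3306/4 ≈ 14.374*I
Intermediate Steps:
H(x, z) = 2*z/(7 + x) (H(x, z) = (2*z)/(7 + x) = 2*z/(7 + x))
U = -253/8 (U = (47 - 70)*(2*11/(7 + 9)) = -46*11/16 = -23*11/8 = -253/8 ≈ -31.625)
√(U + W(-175, l)) = √(-253/8 - 175) = √(-1653/8) = I*√3306/4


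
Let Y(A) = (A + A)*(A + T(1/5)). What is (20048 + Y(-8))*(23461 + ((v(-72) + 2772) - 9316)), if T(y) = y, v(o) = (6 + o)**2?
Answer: 2145679872/5 ≈ 4.2914e+8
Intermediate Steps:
Y(A) = 2*A*(1/5 + A) (Y(A) = (A + A)*(A + 1/5) = (2*A)*(A + 1/5) = (2*A)*(1/5 + A) = 2*A*(1/5 + A))
(20048 + Y(-8))*(23461 + ((v(-72) + 2772) - 9316)) = (20048 + (2/5)*(-8)*(1 + 5*(-8)))*(23461 + (((6 - 72)**2 + 2772) - 9316)) = (20048 + (2/5)*(-8)*(1 - 40))*(23461 + (((-66)**2 + 2772) - 9316)) = (20048 + (2/5)*(-8)*(-39))*(23461 + ((4356 + 2772) - 9316)) = (20048 + 624/5)*(23461 + (7128 - 9316)) = 100864*(23461 - 2188)/5 = (100864/5)*21273 = 2145679872/5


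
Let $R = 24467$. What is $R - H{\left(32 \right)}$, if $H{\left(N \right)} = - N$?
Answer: $24499$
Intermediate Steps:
$R - H{\left(32 \right)} = 24467 - \left(-1\right) 32 = 24467 - -32 = 24467 + 32 = 24499$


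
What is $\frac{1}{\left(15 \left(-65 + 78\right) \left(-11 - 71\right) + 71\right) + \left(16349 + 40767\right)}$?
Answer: $\frac{1}{41197} \approx 2.4274 \cdot 10^{-5}$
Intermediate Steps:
$\frac{1}{\left(15 \left(-65 + 78\right) \left(-11 - 71\right) + 71\right) + \left(16349 + 40767\right)} = \frac{1}{\left(15 \cdot 13 \left(-82\right) + 71\right) + 57116} = \frac{1}{\left(15 \left(-1066\right) + 71\right) + 57116} = \frac{1}{\left(-15990 + 71\right) + 57116} = \frac{1}{-15919 + 57116} = \frac{1}{41197}$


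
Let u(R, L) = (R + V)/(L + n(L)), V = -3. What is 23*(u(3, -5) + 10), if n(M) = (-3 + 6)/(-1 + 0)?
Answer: 230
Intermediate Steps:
n(M) = -3 (n(M) = 3/(-1) = 3*(-1) = -3)
u(R, L) = (-3 + R)/(-3 + L) (u(R, L) = (R - 3)/(L - 3) = (-3 + R)/(-3 + L))
23*(u(3, -5) + 10) = 23*((-3 + 3)/(-3 - 5) + 10) = 23*(0/(-8) + 10) = 23*(-⅛*0 + 10) = 23*(0 + 10) = 23*10 = 230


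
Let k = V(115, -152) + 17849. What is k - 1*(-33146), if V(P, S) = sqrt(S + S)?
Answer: 50995 + 4*I*sqrt(19) ≈ 50995.0 + 17.436*I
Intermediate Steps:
V(P, S) = sqrt(2)*sqrt(S) (V(P, S) = sqrt(2*S) = sqrt(2)*sqrt(S))
k = 17849 + 4*I*sqrt(19) (k = sqrt(2)*sqrt(-152) + 17849 = sqrt(2)*(2*I*sqrt(38)) + 17849 = 4*I*sqrt(19) + 17849 = 17849 + 4*I*sqrt(19) ≈ 17849.0 + 17.436*I)
k - 1*(-33146) = (17849 + 4*I*sqrt(19)) - 1*(-33146) = (17849 + 4*I*sqrt(19)) + 33146 = 50995 + 4*I*sqrt(19)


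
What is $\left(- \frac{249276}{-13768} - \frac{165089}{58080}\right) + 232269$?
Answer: $\frac{23218131463511}{99955680} \approx 2.3228 \cdot 10^{5}$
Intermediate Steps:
$\left(- \frac{249276}{-13768} - \frac{165089}{58080}\right) + 232269 = \left(\left(-249276\right) \left(- \frac{1}{13768}\right) - \frac{165089}{58080}\right) + 232269 = \left(\frac{62319}{3442} - \frac{165089}{58080}\right) + 232269 = \frac{1525625591}{99955680} + 232269 = \frac{23218131463511}{99955680}$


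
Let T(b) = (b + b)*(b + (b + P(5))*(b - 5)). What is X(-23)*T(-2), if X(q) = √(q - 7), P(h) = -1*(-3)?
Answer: 36*I*√30 ≈ 197.18*I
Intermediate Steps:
P(h) = 3
T(b) = 2*b*(b + (-5 + b)*(3 + b)) (T(b) = (b + b)*(b + (b + 3)*(b - 5)) = (2*b)*(b + (3 + b)*(-5 + b)) = (2*b)*(b + (-5 + b)*(3 + b)) = 2*b*(b + (-5 + b)*(3 + b)))
X(q) = √(-7 + q)
X(-23)*T(-2) = √(-7 - 23)*(2*(-2)*(-15 + (-2)² - 1*(-2))) = √(-30)*(2*(-2)*(-15 + 4 + 2)) = (I*√30)*(2*(-2)*(-9)) = (I*√30)*36 = 36*I*√30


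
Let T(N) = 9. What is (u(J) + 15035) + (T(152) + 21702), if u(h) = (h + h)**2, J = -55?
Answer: 48846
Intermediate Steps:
u(h) = 4*h**2 (u(h) = (2*h)**2 = 4*h**2)
(u(J) + 15035) + (T(152) + 21702) = (4*(-55)**2 + 15035) + (9 + 21702) = (4*3025 + 15035) + 21711 = (12100 + 15035) + 21711 = 27135 + 21711 = 48846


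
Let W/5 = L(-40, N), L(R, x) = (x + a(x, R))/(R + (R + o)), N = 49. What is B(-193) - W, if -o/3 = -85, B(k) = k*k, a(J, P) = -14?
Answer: 37248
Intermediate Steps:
B(k) = k²
o = 255 (o = -3*(-85) = 255)
L(R, x) = (-14 + x)/(255 + 2*R) (L(R, x) = (x - 14)/(R + (R + 255)) = (-14 + x)/(R + (255 + R)) = (-14 + x)/(255 + 2*R))
W = 1 (W = 5*((-14 + 49)/(255 + 2*(-40))) = 5*(35/(255 - 80)) = 5*(35/175) = 5*((1/175)*35) = 5*(⅕) = 1)
B(-193) - W = (-193)² - 1*1 = 37249 - 1 = 37248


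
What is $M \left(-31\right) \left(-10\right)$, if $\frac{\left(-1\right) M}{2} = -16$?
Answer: $9920$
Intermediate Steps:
$M = 32$ ($M = \left(-2\right) \left(-16\right) = 32$)
$M \left(-31\right) \left(-10\right) = 32 \left(-31\right) \left(-10\right) = \left(-992\right) \left(-10\right) = 9920$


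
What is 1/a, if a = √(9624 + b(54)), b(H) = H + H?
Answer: √2433/4866 ≈ 0.010137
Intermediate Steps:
b(H) = 2*H
a = 2*√2433 (a = √(9624 + 2*54) = √(9624 + 108) = √9732 = 2*√2433 ≈ 98.651)
1/a = 1/(2*√2433) = √2433/4866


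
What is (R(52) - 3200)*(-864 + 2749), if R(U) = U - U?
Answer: -6032000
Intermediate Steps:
R(U) = 0
(R(52) - 3200)*(-864 + 2749) = (0 - 3200)*(-864 + 2749) = -3200*1885 = -6032000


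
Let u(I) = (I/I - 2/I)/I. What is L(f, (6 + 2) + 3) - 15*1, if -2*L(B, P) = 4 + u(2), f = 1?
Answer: -17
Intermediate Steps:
u(I) = (1 - 2/I)/I
L(B, P) = -2 (L(B, P) = -(4 + (-2 + 2)/2²)/2 = -(4 + (¼)*0)/2 = -(4 + 0)/2 = -½*4 = -2)
L(f, (6 + 2) + 3) - 15*1 = -2 - 15*1 = -2 - 15 = -17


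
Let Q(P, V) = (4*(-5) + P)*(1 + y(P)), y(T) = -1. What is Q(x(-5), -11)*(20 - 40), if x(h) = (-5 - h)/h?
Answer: 0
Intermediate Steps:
x(h) = (-5 - h)/h
Q(P, V) = 0 (Q(P, V) = (4*(-5) + P)*(1 - 1) = (-20 + P)*0 = 0)
Q(x(-5), -11)*(20 - 40) = 0*(20 - 40) = 0*(-20) = 0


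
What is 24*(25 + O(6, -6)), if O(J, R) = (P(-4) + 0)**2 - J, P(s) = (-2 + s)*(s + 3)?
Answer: 1320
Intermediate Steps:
P(s) = (-2 + s)*(3 + s)
O(J, R) = 36 - J (O(J, R) = ((-6 - 4 + (-4)**2) + 0)**2 - J = ((-6 - 4 + 16) + 0)**2 - J = (6 + 0)**2 - J = 6**2 - J = 36 - J)
24*(25 + O(6, -6)) = 24*(25 + (36 - 1*6)) = 24*(25 + (36 - 6)) = 24*(25 + 30) = 24*55 = 1320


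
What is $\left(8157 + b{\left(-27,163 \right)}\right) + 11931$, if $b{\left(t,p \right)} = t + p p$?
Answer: $46630$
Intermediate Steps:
$b{\left(t,p \right)} = t + p^{2}$
$\left(8157 + b{\left(-27,163 \right)}\right) + 11931 = \left(8157 - \left(27 - 163^{2}\right)\right) + 11931 = \left(8157 + \left(-27 + 26569\right)\right) + 11931 = \left(8157 + 26542\right) + 11931 = 34699 + 11931 = 46630$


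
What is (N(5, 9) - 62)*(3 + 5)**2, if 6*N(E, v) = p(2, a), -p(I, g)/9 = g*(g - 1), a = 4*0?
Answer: -3968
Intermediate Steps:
a = 0
p(I, g) = -9*g*(-1 + g) (p(I, g) = -9*g*(g - 1) = -9*g*(-1 + g))
N(E, v) = 0 (N(E, v) = (9*0*(1 - 1*0))/6 = (9*0*(1 + 0))/6 = (9*0*1)/6 = (1/6)*0 = 0)
(N(5, 9) - 62)*(3 + 5)**2 = (0 - 62)*(3 + 5)**2 = -62*8**2 = -62*64 = -3968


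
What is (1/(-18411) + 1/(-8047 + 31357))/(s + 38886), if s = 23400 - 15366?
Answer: -71/291829078800 ≈ -2.4329e-10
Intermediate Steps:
s = 8034
(1/(-18411) + 1/(-8047 + 31357))/(s + 38886) = (1/(-18411) + 1/(-8047 + 31357))/(8034 + 38886) = (-1/18411 + 1/23310)/46920 = (-1/18411 + 1/23310)*(1/46920) = -1633/143053470*1/46920 = -71/291829078800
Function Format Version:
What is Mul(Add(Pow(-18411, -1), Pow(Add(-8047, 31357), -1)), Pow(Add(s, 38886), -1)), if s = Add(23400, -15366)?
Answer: Rational(-71, 291829078800) ≈ -2.4329e-10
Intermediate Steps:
s = 8034
Mul(Add(Pow(-18411, -1), Pow(Add(-8047, 31357), -1)), Pow(Add(s, 38886), -1)) = Mul(Add(Pow(-18411, -1), Pow(Add(-8047, 31357), -1)), Pow(Add(8034, 38886), -1)) = Mul(Add(Rational(-1, 18411), Pow(23310, -1)), Pow(46920, -1)) = Mul(Add(Rational(-1, 18411), Rational(1, 23310)), Rational(1, 46920)) = Mul(Rational(-1633, 143053470), Rational(1, 46920)) = Rational(-71, 291829078800)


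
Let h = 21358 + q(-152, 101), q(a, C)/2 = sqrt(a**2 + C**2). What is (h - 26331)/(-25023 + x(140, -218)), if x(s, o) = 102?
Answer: 4973/24921 - 2*sqrt(33305)/24921 ≈ 0.18490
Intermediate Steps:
q(a, C) = 2*sqrt(C**2 + a**2) (q(a, C) = 2*sqrt(a**2 + C**2) = 2*sqrt(C**2 + a**2))
h = 21358 + 2*sqrt(33305) (h = 21358 + 2*sqrt(101**2 + (-152)**2) = 21358 + 2*sqrt(10201 + 23104) = 21358 + 2*sqrt(33305) ≈ 21723.)
(h - 26331)/(-25023 + x(140, -218)) = ((21358 + 2*sqrt(33305)) - 26331)/(-25023 + 102) = (-4973 + 2*sqrt(33305))/(-24921) = (-4973 + 2*sqrt(33305))*(-1/24921) = 4973/24921 - 2*sqrt(33305)/24921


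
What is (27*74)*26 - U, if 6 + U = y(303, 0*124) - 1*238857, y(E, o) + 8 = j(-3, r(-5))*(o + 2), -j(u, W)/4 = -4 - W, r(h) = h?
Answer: 290827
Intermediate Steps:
j(u, W) = 16 + 4*W (j(u, W) = -4*(-4 - W) = 16 + 4*W)
y(E, o) = -16 - 4*o (y(E, o) = -8 + (16 + 4*(-5))*(o + 2) = -8 + (16 - 20)*(2 + o) = -8 - 4*(2 + o) = -8 + (-8 - 4*o) = -16 - 4*o)
U = -238879 (U = -6 + ((-16 - 0*124) - 1*238857) = -6 + ((-16 - 4*0) - 238857) = -6 + ((-16 + 0) - 238857) = -6 + (-16 - 238857) = -6 - 238873 = -238879)
(27*74)*26 - U = (27*74)*26 - 1*(-238879) = 1998*26 + 238879 = 51948 + 238879 = 290827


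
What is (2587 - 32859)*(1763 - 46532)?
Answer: 1355247168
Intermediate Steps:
(2587 - 32859)*(1763 - 46532) = -30272*(-44769) = 1355247168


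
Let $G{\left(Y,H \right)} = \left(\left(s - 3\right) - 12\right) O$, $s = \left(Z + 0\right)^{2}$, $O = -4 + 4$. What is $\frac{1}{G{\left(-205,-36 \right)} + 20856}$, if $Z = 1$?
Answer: $\frac{1}{20856} \approx 4.7948 \cdot 10^{-5}$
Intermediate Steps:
$O = 0$
$s = 1$ ($s = \left(1 + 0\right)^{2} = 1^{2} = 1$)
$G{\left(Y,H \right)} = 0$ ($G{\left(Y,H \right)} = \left(\left(1 - 3\right) - 12\right) 0 = \left(-2 - 12\right) 0 = \left(-14\right) 0 = 0$)
$\frac{1}{G{\left(-205,-36 \right)} + 20856} = \frac{1}{0 + 20856} = \frac{1}{20856}$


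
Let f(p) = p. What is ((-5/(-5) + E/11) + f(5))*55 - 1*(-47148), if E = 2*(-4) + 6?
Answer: 47468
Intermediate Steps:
E = -2 (E = -8 + 6 = -2)
((-5/(-5) + E/11) + f(5))*55 - 1*(-47148) = ((-5/(-5) - 2/11) + 5)*55 - 1*(-47148) = ((-5*(-⅕) - 2*1/11) + 5)*55 + 47148 = ((1 - 2/11) + 5)*55 + 47148 = (9/11 + 5)*55 + 47148 = (64/11)*55 + 47148 = 320 + 47148 = 47468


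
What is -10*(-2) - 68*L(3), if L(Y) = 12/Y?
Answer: -252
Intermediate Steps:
-10*(-2) - 68*L(3) = -10*(-2) - 816/3 = 20 - 816/3 = 20 - 68*4 = 20 - 272 = -252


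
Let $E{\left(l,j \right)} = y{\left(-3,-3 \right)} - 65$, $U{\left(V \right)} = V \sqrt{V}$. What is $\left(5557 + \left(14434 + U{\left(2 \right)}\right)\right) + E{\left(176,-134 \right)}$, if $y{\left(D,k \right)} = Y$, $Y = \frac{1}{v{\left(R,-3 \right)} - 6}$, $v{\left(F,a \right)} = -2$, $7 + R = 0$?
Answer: $\frac{159407}{8} + 2 \sqrt{2} \approx 19929.0$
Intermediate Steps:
$R = -7$ ($R = -7 + 0 = -7$)
$U{\left(V \right)} = V^{\frac{3}{2}}$
$Y = - \frac{1}{8}$ ($Y = \frac{1}{-2 - 6} = \frac{1}{-8} = - \frac{1}{8} \approx -0.125$)
$y{\left(D,k \right)} = - \frac{1}{8}$
$E{\left(l,j \right)} = - \frac{521}{8}$ ($E{\left(l,j \right)} = - \frac{1}{8} - 65 = - \frac{521}{8}$)
$\left(5557 + \left(14434 + U{\left(2 \right)}\right)\right) + E{\left(176,-134 \right)} = \left(5557 + \left(14434 + 2^{\frac{3}{2}}\right)\right) - \frac{521}{8} = \left(5557 + \left(14434 + 2 \sqrt{2}\right)\right) - \frac{521}{8} = \left(19991 + 2 \sqrt{2}\right) - \frac{521}{8} = \frac{159407}{8} + 2 \sqrt{2}$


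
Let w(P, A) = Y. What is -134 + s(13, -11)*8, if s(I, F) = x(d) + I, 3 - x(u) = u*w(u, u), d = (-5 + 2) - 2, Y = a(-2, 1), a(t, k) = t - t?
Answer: -6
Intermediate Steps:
a(t, k) = 0
Y = 0
w(P, A) = 0
d = -5 (d = -3 - 2 = -5)
x(u) = 3 (x(u) = 3 - u*0 = 3 - 1*0 = 3 + 0 = 3)
s(I, F) = 3 + I
-134 + s(13, -11)*8 = -134 + (3 + 13)*8 = -134 + 16*8 = -134 + 128 = -6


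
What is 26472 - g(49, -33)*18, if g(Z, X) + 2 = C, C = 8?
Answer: 26364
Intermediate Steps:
g(Z, X) = 6 (g(Z, X) = -2 + 8 = 6)
26472 - g(49, -33)*18 = 26472 - 6*18 = 26472 - 1*108 = 26472 - 108 = 26364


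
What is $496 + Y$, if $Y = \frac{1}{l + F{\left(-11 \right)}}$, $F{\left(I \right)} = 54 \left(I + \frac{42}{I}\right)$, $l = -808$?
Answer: $\frac{8774229}{17690} \approx 496.0$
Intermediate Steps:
$F{\left(I \right)} = 54 I + \frac{2268}{I}$
$Y = - \frac{11}{17690}$ ($Y = \frac{1}{-808 + \left(54 \left(-11\right) + \frac{2268}{-11}\right)} = \frac{1}{-808 + \left(-594 + 2268 \left(- \frac{1}{11}\right)\right)} = \frac{1}{-808 - \frac{8802}{11}} = \frac{1}{- \frac{17690}{11}} = - \frac{11}{17690} \approx -0.00062182$)
$496 + Y = 496 - \frac{11}{17690} = \frac{8774229}{17690}$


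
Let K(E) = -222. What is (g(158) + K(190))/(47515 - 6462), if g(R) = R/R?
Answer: -221/41053 ≈ -0.0053833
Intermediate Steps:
g(R) = 1
(g(158) + K(190))/(47515 - 6462) = (1 - 222)/(47515 - 6462) = -221/41053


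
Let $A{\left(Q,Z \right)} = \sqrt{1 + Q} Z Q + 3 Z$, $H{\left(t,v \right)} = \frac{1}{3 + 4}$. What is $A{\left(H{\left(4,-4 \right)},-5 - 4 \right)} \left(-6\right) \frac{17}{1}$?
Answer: $2754 + \frac{1836 \sqrt{14}}{49} \approx 2894.2$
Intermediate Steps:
$H{\left(t,v \right)} = \frac{1}{7}$
$A{\left(Q,Z \right)} = 3 Z + Q Z \sqrt{1 + Q}$ ($A{\left(Q,Z \right)} = Z \sqrt{1 + Q} Q + 3 Z = Q Z \sqrt{1 + Q} + 3 Z = 3 Z + Q Z \sqrt{1 + Q}$)
$A{\left(H{\left(4,-4 \right)},-5 - 4 \right)} \left(-6\right) \frac{17}{1} = \left(-5 - 4\right) \left(3 + \frac{\sqrt{1 + \frac{1}{7}}}{7}\right) \left(-6\right) \frac{17}{1} = - 9 \left(3 + \frac{\sqrt{\frac{8}{7}}}{7}\right) \left(-6\right) 17 \cdot 1 = - 9 \left(3 + \frac{\frac{2}{7} \sqrt{14}}{7}\right) \left(-6\right) 17 = - 9 \left(3 + \frac{2 \sqrt{14}}{49}\right) \left(-6\right) 17 = \left(-27 - \frac{18 \sqrt{14}}{49}\right) \left(-6\right) 17 = \left(162 + \frac{108 \sqrt{14}}{49}\right) 17 = 2754 + \frac{1836 \sqrt{14}}{49}$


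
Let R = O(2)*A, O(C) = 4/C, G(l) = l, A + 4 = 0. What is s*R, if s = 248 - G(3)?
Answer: -1960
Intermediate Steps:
A = -4 (A = -4 + 0 = -4)
R = -8 (R = (4/2)*(-4) = (4*(½))*(-4) = 2*(-4) = -8)
s = 245 (s = 248 - 1*3 = 248 - 3 = 245)
s*R = 245*(-8) = -1960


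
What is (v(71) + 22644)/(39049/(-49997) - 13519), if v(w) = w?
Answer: -66804815/39761676 ≈ -1.6801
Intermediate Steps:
(v(71) + 22644)/(39049/(-49997) - 13519) = (71 + 22644)/(39049/(-49997) - 13519) = 22715/(39049*(-1/49997) - 13519) = 22715/(-2297/2941 - 13519) = 22715/(-39761676/2941) = 22715*(-2941/39761676) = -66804815/39761676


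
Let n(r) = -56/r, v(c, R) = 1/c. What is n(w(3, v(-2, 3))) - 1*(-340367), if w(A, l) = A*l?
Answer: 1021213/3 ≈ 3.4040e+5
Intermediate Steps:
n(w(3, v(-2, 3))) - 1*(-340367) = -56/(3/(-2)) - 1*(-340367) = -56/(3*(-½)) + 340367 = -56/(-3/2) + 340367 = -56*(-⅔) + 340367 = 112/3 + 340367 = 1021213/3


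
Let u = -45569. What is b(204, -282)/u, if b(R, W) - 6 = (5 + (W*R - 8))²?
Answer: -3309815967/45569 ≈ -72633.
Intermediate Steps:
b(R, W) = 6 + (-3 + R*W)² (b(R, W) = 6 + (5 + (W*R - 8))² = 6 + (5 + (R*W - 8))² = 6 + (5 + (-8 + R*W))² = 6 + (-3 + R*W)²)
b(204, -282)/u = (6 + (-3 + 204*(-282))²)/(-45569) = (6 + (-3 - 57528)²)*(-1/45569) = (6 + (-57531)²)*(-1/45569) = (6 + 3309815961)*(-1/45569) = 3309815967*(-1/45569) = -3309815967/45569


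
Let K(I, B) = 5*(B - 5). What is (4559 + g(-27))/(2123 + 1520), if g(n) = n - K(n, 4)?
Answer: 4537/3643 ≈ 1.2454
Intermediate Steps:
K(I, B) = -25 + 5*B (K(I, B) = 5*(-5 + B) = -25 + 5*B)
g(n) = 5 + n (g(n) = n - (-25 + 5*4) = n - (-25 + 20) = n - 1*(-5) = n + 5 = 5 + n)
(4559 + g(-27))/(2123 + 1520) = (4559 + (5 - 27))/(2123 + 1520) = (4559 - 22)/3643 = 4537*(1/3643) = 4537/3643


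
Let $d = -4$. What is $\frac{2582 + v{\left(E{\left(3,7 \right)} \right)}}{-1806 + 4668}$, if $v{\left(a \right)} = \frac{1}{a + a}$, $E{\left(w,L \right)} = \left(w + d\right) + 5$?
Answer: $\frac{20657}{22896} \approx 0.90221$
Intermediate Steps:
$E{\left(w,L \right)} = 1 + w$ ($E{\left(w,L \right)} = \left(w - 4\right) + 5 = \left(-4 + w\right) + 5 = 1 + w$)
$v{\left(a \right)} = \frac{1}{2 a}$
$\frac{2582 + v{\left(E{\left(3,7 \right)} \right)}}{-1806 + 4668} = \frac{2582 + \frac{1}{2 \left(1 + 3\right)}}{-1806 + 4668} = \frac{2582 + \frac{1}{2 \cdot 4}}{2862} = \left(2582 + \frac{1}{2} \cdot \frac{1}{4}\right) \frac{1}{2862} = \left(2582 + \frac{1}{8}\right) \frac{1}{2862} = \frac{20657}{8} \cdot \frac{1}{2862} = \frac{20657}{22896}$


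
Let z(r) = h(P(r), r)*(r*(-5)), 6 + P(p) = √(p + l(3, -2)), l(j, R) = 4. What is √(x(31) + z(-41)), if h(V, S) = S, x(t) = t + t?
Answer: 9*I*√103 ≈ 91.34*I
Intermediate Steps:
x(t) = 2*t
P(p) = -6 + √(4 + p) (P(p) = -6 + √(p + 4) = -6 + √(4 + p))
z(r) = -5*r² (z(r) = r*(r*(-5)) = r*(-5*r) = -5*r²)
√(x(31) + z(-41)) = √(2*31 - 5*(-41)²) = √(62 - 5*1681) = √(62 - 8405) = √(-8343) = 9*I*√103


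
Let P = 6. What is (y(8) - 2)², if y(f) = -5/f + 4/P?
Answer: 2209/576 ≈ 3.8351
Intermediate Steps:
y(f) = ⅔ - 5/f (y(f) = -5/f + 4/6 = -5/f + 4*(⅙) = -5/f + ⅔ = ⅔ - 5/f)
(y(8) - 2)² = ((⅔ - 5/8) - 2)² = (1/24 - 2)² = (-47/24)² = 2209/576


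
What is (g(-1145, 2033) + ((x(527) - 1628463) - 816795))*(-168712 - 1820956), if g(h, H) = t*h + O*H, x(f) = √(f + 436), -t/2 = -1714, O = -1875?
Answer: 20259183581924 - 5969004*√107 ≈ 2.0259e+13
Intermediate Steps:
t = 3428 (t = -2*(-1714) = 3428)
x(f) = √(436 + f)
g(h, H) = -1875*H + 3428*h (g(h, H) = 3428*h - 1875*H = -1875*H + 3428*h)
(g(-1145, 2033) + ((x(527) - 1628463) - 816795))*(-168712 - 1820956) = ((-1875*2033 + 3428*(-1145)) + ((√(436 + 527) - 1628463) - 816795))*(-168712 - 1820956) = ((-3811875 - 3925060) + ((√963 - 1628463) - 816795))*(-1989668) = (-7736935 + ((3*√107 - 1628463) - 816795))*(-1989668) = (-7736935 + ((-1628463 + 3*√107) - 816795))*(-1989668) = (-7736935 + (-2445258 + 3*√107))*(-1989668) = (-10182193 + 3*√107)*(-1989668) = 20259183581924 - 5969004*√107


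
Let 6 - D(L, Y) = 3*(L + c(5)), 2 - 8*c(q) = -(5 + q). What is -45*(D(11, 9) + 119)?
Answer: -7875/2 ≈ -3937.5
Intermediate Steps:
c(q) = 7/8 + q/8 (c(q) = ¼ - (-1)*(5 + q)/8 = ¼ - (-5 - q)/8 = ¼ + (5/8 + q/8) = 7/8 + q/8)
D(L, Y) = 3/2 - 3*L (D(L, Y) = 6 - 3*(L + (7/8 + (⅛)*5)) = 6 - 3*(L + (7/8 + 5/8)) = 6 - 3*(L + 3/2) = 6 - 3*(3/2 + L) = 6 - (9/2 + 3*L) = 6 + (-9/2 - 3*L) = 3/2 - 3*L)
-45*(D(11, 9) + 119) = -45*((3/2 - 3*11) + 119) = -45*((3/2 - 33) + 119) = -45*(-63/2 + 119) = -45*175/2 = -7875/2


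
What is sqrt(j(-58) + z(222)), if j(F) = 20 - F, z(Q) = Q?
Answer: 10*sqrt(3) ≈ 17.320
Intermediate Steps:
sqrt(j(-58) + z(222)) = sqrt((20 - 1*(-58)) + 222) = sqrt((20 + 58) + 222) = sqrt(78 + 222) = sqrt(300) = 10*sqrt(3)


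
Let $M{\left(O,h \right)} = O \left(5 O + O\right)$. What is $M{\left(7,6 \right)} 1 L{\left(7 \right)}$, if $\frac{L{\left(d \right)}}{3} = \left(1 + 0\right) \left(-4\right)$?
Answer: $-3528$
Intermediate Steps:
$L{\left(d \right)} = -12$ ($L{\left(d \right)} = 3 \left(1 + 0\right) \left(-4\right) = 3 \cdot 1 \left(-4\right) = 3 \left(-4\right) = -12$)
$M{\left(O,h \right)} = 6 O^{2}$ ($M{\left(O,h \right)} = O 6 O = 6 O^{2}$)
$M{\left(7,6 \right)} 1 L{\left(7 \right)} = 6 \cdot 7^{2} \cdot 1 \left(-12\right) = 6 \cdot 49 \cdot 1 \left(-12\right) = 294 \cdot 1 \left(-12\right) = 294 \left(-12\right) = -3528$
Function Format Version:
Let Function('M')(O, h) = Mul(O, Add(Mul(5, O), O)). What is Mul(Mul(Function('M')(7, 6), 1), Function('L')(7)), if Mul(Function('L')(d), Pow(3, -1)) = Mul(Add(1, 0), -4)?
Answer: -3528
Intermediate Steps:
Function('L')(d) = -12 (Function('L')(d) = Mul(3, Mul(Add(1, 0), -4)) = Mul(3, Mul(1, -4)) = Mul(3, -4) = -12)
Function('M')(O, h) = Mul(6, Pow(O, 2)) (Function('M')(O, h) = Mul(O, Mul(6, O)) = Mul(6, Pow(O, 2)))
Mul(Mul(Function('M')(7, 6), 1), Function('L')(7)) = Mul(Mul(Mul(6, Pow(7, 2)), 1), -12) = Mul(Mul(Mul(6, 49), 1), -12) = Mul(Mul(294, 1), -12) = Mul(294, -12) = -3528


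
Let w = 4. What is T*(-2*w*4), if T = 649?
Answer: -20768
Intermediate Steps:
T*(-2*w*4) = 649*(-2*4*4) = 649*(-8*4) = 649*(-32) = -20768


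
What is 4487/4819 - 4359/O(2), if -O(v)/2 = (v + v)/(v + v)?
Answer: 21014995/9638 ≈ 2180.4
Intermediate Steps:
O(v) = -2 (O(v) = -2*(v + v)/(v + v) = -2*2*v/(2*v) = -2*2*v*1/(2*v) = -2*1 = -2)
4487/4819 - 4359/O(2) = 4487/4819 - 4359/(-2) = 4487*(1/4819) - 4359*(-½) = 4487/4819 + 4359/2 = 21014995/9638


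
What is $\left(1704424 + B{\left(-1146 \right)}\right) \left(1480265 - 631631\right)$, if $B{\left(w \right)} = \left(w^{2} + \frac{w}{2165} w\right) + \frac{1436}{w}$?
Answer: $\frac{1059206472047378444}{413515} \approx 2.5615 \cdot 10^{12}$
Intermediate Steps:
$B{\left(w \right)} = \frac{1436}{w} + \frac{2166 w^{2}}{2165}$ ($B{\left(w \right)} = \left(w^{2} + w \frac{1}{2165} w\right) + \frac{1436}{w} = \left(w^{2} + \frac{w}{2165} w\right) + \frac{1436}{w} = \left(w^{2} + \frac{w^{2}}{2165}\right) + \frac{1436}{w} = \frac{2166 w^{2}}{2165} + \frac{1436}{w} = \frac{1436}{w} + \frac{2166 w^{2}}{2165}$)
$\left(1704424 + B{\left(-1146 \right)}\right) \left(1480265 - 631631\right) = \left(1704424 + \frac{2 \left(1554470 + 1083 \left(-1146\right)^{3}\right)}{2165 \left(-1146\right)}\right) \left(1480265 - 631631\right) = \left(1704424 + \frac{2}{2165} \left(- \frac{1}{1146}\right) \left(1554470 + 1083 \left(-1505060136\right)\right)\right) 848634 = \left(1704424 + \frac{2}{2165} \left(- \frac{1}{1146}\right) \left(1554470 - 1629980127288\right)\right) 848634 = \left(1704424 + \frac{2}{2165} \left(- \frac{1}{1146}\right) \left(-1629978572818\right)\right) 848634 = \left(1704424 + \frac{1629978572818}{1240545}\right) 848634 = \frac{3744393243898}{1240545} \cdot 848634 = \frac{1059206472047378444}{413515}$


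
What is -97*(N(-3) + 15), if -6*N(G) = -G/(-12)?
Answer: -35017/24 ≈ -1459.0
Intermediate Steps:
N(G) = -G/72 (N(G) = -(-G)/(6*(-12)) = -(-G)*(-1)/(6*12) = -G/72)
-97*(N(-3) + 15) = -97*(-1/72*(-3) + 15) = -97*(1/24 + 15) = -97*361/24 = -35017/24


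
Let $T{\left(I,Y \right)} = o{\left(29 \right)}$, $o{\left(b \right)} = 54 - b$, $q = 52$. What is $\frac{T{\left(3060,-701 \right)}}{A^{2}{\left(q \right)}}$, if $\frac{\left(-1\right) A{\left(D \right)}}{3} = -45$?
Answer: $\frac{1}{729} \approx 0.0013717$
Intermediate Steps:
$A{\left(D \right)} = 135$ ($A{\left(D \right)} = \left(-3\right) \left(-45\right) = 135$)
$T{\left(I,Y \right)} = 25$ ($T{\left(I,Y \right)} = 54 - 29 = 25$)
$\frac{T{\left(3060,-701 \right)}}{A^{2}{\left(q \right)}} = \frac{25}{135^{2}} = \frac{25}{18225} = 25 \cdot \frac{1}{18225} = \frac{1}{729}$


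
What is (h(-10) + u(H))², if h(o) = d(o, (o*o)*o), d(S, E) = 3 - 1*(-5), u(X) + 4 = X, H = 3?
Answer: 49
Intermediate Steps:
u(X) = -4 + X
d(S, E) = 8 (d(S, E) = 3 + 5 = 8)
h(o) = 8
(h(-10) + u(H))² = (8 + (-4 + 3))² = (8 - 1)² = 7² = 49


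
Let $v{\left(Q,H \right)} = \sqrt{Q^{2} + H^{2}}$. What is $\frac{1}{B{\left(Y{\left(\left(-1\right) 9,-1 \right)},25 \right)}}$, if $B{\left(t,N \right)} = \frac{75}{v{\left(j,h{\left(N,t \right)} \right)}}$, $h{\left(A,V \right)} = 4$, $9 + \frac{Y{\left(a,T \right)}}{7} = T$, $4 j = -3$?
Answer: $\frac{\sqrt{265}}{300} \approx 0.054263$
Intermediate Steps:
$j = - \frac{3}{4}$ ($j = \frac{1}{4} \left(-3\right) = - \frac{3}{4} \approx -0.75$)
$Y{\left(a,T \right)} = -63 + 7 T$
$v{\left(Q,H \right)} = \sqrt{H^{2} + Q^{2}}$
$B{\left(t,N \right)} = \frac{60 \sqrt{265}}{53}$ ($B{\left(t,N \right)} = \frac{75}{\sqrt{4^{2} + \left(- \frac{3}{4}\right)^{2}}} = \frac{75}{\sqrt{16 + \frac{9}{16}}} = \frac{75}{\sqrt{\frac{265}{16}}} = \frac{75}{\frac{1}{4} \sqrt{265}} = 75 \frac{4 \sqrt{265}}{265} = \frac{60 \sqrt{265}}{53}$)
$\frac{1}{B{\left(Y{\left(\left(-1\right) 9,-1 \right)},25 \right)}} = \frac{1}{\frac{60}{53} \sqrt{265}} = \frac{\sqrt{265}}{300}$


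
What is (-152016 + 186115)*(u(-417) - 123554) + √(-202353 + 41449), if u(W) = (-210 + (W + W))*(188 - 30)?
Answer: -9837766094 + 2*I*√40226 ≈ -9.8378e+9 + 401.13*I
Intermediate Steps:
u(W) = -33180 + 316*W (u(W) = (-210 + 2*W)*158 = -33180 + 316*W)
(-152016 + 186115)*(u(-417) - 123554) + √(-202353 + 41449) = (-152016 + 186115)*((-33180 + 316*(-417)) - 123554) + √(-202353 + 41449) = 34099*((-33180 - 131772) - 123554) + √(-160904) = 34099*(-164952 - 123554) + 2*I*√40226 = 34099*(-288506) + 2*I*√40226 = -9837766094 + 2*I*√40226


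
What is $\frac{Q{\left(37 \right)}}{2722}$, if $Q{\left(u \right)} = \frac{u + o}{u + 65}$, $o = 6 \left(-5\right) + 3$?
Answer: $\frac{5}{138822} \approx 3.6017 \cdot 10^{-5}$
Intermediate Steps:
$o = -27$ ($o = -30 + 3 = -27$)
$Q{\left(u \right)} = \frac{-27 + u}{65 + u}$ ($Q{\left(u \right)} = \frac{u - 27}{u + 65} = \frac{-27 + u}{65 + u}$)
$\frac{Q{\left(37 \right)}}{2722} = \frac{\frac{1}{65 + 37} \left(-27 + 37\right)}{2722} = \frac{1}{102} \cdot 10 \cdot \frac{1}{2722} = \frac{5}{51} \cdot \frac{1}{2722} = \frac{5}{138822}$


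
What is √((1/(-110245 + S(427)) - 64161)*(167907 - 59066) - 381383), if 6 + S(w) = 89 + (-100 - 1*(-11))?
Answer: 5*I*√3395567991349977195/110251 ≈ 83569.0*I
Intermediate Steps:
S(w) = -6 (S(w) = -6 + (89 + (-100 - 1*(-11))) = -6 + (89 + (-100 + 11)) = -6 + (89 - 89) = -6 + 0 = -6)
√((1/(-110245 + S(427)) - 64161)*(167907 - 59066) - 381383) = √((1/(-110245 - 6) - 64161)*(167907 - 59066) - 381383) = √((1/(-110251) - 64161)*108841 - 381383) = √((-1/110251 - 64161)*108841 - 381383) = √(-7073814412/110251*108841 - 381383) = √(-769921034416492/110251 - 381383) = √(-769963082273625/110251) = 5*I*√3395567991349977195/110251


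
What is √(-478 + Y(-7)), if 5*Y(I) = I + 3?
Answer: 3*I*√1330/5 ≈ 21.882*I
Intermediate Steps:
Y(I) = ⅗ + I/5 (Y(I) = (I + 3)/5 = (3 + I)/5 = ⅗ + I/5)
√(-478 + Y(-7)) = √(-478 + (⅗ + (⅕)*(-7))) = √(-478 + (⅗ - 7/5)) = √(-478 - ⅘) = √(-2394/5) = 3*I*√1330/5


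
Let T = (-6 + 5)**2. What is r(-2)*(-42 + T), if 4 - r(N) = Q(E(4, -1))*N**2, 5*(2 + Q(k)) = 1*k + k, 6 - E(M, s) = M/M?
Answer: -164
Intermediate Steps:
E(M, s) = 5 (E(M, s) = 6 - M/M = 6 - 1*1 = 6 - 1 = 5)
Q(k) = -2 + 2*k/5 (Q(k) = -2 + (1*k + k)/5 = -2 + (k + k)/5 = -2 + (2*k)/5 = -2 + 2*k/5)
r(N) = 4 (r(N) = 4 - (-2 + (2/5)*5)*N**2 = 4 - (-2 + 2)*N**2 = 4 - 0*N**2 = 4 - 1*0 = 4 + 0 = 4)
T = 1 (T = (-1)**2 = 1)
r(-2)*(-42 + T) = 4*(-42 + 1) = 4*(-41) = -164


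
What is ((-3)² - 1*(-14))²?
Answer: 529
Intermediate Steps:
((-3)² - 1*(-14))² = (9 + 14)² = 23² = 529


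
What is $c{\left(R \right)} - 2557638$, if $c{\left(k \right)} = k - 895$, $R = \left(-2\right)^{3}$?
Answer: $-2558541$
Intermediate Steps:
$R = -8$
$c{\left(k \right)} = -895 + k$
$c{\left(R \right)} - 2557638 = \left(-895 - 8\right) - 2557638 = -903 - 2557638 = -2558541$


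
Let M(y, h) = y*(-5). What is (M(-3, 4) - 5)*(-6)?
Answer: -60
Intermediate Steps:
M(y, h) = -5*y
(M(-3, 4) - 5)*(-6) = (-5*(-3) - 5)*(-6) = (15 - 5)*(-6) = 10*(-6) = -60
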